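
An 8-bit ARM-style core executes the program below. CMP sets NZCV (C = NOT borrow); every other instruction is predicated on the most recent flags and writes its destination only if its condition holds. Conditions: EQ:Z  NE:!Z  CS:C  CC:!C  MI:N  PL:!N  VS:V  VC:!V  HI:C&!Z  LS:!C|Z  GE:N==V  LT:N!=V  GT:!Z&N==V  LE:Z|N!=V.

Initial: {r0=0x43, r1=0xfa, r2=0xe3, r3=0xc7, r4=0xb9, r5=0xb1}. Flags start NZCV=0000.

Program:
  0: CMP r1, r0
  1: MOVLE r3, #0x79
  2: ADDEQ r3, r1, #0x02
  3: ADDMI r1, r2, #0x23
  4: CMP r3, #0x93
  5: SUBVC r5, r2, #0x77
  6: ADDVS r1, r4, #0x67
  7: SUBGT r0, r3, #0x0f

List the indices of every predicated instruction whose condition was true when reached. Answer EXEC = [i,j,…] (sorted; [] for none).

EXEC = [1,3,6,7]

0: ✓ CMP  NZCV=1010
1: ✓ MOVLE  r3←0x79
2: · ADDEQ
3: ✓ ADDMI  r1←0x06
4: ✓ CMP  NZCV=1001
5: · SUBVC
6: ✓ ADDVS  r1←0x20
7: ✓ SUBGT  r0←0x6a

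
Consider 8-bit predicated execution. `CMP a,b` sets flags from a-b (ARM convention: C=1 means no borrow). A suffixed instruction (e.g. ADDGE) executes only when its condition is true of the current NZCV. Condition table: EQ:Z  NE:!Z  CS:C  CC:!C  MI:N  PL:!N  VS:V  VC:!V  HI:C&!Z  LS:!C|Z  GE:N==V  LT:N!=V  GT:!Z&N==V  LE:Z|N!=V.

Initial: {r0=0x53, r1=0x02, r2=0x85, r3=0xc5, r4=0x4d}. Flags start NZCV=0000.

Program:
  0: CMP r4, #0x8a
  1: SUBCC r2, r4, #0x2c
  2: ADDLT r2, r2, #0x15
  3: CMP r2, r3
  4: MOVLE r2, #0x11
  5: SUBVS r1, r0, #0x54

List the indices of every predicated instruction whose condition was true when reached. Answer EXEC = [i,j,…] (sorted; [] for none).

EXEC = [1]

0: ✓ CMP  NZCV=1001
1: ✓ SUBCC  r2←0x21
2: · ADDLT
3: ✓ CMP  NZCV=0000
4: · MOVLE
5: · SUBVS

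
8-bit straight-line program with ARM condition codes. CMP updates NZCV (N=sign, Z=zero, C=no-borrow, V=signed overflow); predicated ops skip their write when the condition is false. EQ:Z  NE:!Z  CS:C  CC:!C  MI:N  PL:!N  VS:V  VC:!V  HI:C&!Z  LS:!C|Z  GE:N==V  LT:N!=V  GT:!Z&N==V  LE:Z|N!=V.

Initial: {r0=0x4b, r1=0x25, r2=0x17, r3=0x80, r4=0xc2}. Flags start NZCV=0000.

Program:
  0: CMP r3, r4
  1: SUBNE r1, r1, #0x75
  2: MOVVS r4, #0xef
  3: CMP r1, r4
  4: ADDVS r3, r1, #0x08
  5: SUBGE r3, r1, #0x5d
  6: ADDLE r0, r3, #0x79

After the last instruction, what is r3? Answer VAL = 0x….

VAL = 0x80

[0] flags=1000 → (cmp)
[1] flags=1000 NE?T → r1=0xb0
[2] flags=1000 VS?F → skip
[3] flags=1000 → (cmp)
[4] flags=1000 VS?F → skip
[5] flags=1000 GE?F → skip
[6] flags=1000 LE?T → r0=0xf9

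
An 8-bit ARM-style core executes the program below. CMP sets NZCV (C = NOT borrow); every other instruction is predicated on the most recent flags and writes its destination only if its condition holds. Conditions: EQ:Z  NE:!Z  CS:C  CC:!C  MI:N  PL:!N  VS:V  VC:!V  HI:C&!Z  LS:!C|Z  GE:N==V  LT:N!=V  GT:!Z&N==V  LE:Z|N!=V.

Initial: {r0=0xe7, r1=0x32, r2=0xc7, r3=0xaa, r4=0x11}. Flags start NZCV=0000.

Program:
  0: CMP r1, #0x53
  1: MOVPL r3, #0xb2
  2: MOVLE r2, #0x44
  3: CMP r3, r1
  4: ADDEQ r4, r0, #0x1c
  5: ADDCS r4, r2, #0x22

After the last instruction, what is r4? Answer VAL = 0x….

VAL = 0x66

[0] flags=1000 → (cmp)
[1] flags=1000 PL?F → skip
[2] flags=1000 LE?T → r2=0x44
[3] flags=0011 → (cmp)
[4] flags=0011 EQ?F → skip
[5] flags=0011 CS?T → r4=0x66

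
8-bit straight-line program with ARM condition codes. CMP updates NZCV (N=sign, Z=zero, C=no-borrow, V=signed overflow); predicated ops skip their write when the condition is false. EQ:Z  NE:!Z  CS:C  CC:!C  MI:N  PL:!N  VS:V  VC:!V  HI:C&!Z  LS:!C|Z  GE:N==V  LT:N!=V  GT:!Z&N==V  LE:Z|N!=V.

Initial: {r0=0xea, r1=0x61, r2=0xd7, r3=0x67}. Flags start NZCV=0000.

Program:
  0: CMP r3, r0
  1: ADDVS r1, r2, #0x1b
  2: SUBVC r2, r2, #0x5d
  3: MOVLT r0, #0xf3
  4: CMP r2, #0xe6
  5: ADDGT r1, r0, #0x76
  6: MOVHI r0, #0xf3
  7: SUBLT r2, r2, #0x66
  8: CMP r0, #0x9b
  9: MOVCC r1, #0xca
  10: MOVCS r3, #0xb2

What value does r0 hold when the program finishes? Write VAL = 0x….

0: ✓ CMP  NZCV=0000
1: · ADDVS
2: ✓ SUBVC  r2←0x7a
3: · MOVLT
4: ✓ CMP  NZCV=1001
5: ✓ ADDGT  r1←0x60
6: · MOVHI
7: · SUBLT
8: ✓ CMP  NZCV=0010
9: · MOVCC
10: ✓ MOVCS  r3←0xb2

VAL = 0xea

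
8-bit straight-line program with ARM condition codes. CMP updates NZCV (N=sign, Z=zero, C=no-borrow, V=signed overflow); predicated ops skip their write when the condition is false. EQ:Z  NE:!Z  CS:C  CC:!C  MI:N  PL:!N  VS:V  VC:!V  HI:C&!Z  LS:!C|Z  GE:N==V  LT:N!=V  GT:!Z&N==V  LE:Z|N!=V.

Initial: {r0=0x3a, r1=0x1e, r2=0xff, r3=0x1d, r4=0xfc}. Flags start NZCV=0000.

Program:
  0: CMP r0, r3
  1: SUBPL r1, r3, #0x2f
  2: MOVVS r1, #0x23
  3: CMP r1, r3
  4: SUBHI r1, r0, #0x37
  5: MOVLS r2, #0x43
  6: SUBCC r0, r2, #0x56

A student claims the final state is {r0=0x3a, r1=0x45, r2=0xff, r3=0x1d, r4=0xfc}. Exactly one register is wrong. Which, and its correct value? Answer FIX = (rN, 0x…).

FIX = (r1, 0x03)

[0] flags=0010 → (cmp)
[1] flags=0010 PL?T → r1=0xee
[2] flags=0010 VS?F → skip
[3] flags=1010 → (cmp)
[4] flags=1010 HI?T → r1=0x03
[5] flags=1010 LS?F → skip
[6] flags=1010 CC?F → skip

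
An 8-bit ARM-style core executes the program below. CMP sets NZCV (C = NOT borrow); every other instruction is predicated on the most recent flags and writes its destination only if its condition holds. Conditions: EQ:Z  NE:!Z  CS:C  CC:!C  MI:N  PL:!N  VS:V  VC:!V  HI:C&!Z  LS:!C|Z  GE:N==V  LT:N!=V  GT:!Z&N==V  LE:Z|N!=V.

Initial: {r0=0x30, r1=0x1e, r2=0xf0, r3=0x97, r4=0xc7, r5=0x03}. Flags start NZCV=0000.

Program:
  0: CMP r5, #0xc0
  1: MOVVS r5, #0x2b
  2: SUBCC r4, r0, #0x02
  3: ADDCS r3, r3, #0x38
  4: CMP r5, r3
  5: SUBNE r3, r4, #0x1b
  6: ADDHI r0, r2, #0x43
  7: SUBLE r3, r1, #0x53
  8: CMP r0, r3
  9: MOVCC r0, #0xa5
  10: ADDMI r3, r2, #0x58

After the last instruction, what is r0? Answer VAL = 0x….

0: ✓ CMP  NZCV=0000
1: · MOVVS
2: ✓ SUBCC  r4←0x2e
3: · ADDCS
4: ✓ CMP  NZCV=0000
5: ✓ SUBNE  r3←0x13
6: · ADDHI
7: · SUBLE
8: ✓ CMP  NZCV=0010
9: · MOVCC
10: · ADDMI

VAL = 0x30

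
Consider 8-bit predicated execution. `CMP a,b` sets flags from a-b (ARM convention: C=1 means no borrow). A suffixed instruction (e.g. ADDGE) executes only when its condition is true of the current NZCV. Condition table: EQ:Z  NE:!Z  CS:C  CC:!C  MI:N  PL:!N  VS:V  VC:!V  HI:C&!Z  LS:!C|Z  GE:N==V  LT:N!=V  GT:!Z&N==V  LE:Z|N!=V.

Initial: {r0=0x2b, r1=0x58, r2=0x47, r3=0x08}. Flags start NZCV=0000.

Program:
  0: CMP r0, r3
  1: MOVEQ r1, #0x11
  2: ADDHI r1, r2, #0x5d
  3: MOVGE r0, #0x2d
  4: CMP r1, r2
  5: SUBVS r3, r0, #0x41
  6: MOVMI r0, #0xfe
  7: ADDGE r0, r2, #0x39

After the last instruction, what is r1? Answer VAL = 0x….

0: ✓ CMP  NZCV=0010
1: · MOVEQ
2: ✓ ADDHI  r1←0xa4
3: ✓ MOVGE  r0←0x2d
4: ✓ CMP  NZCV=0011
5: ✓ SUBVS  r3←0xec
6: · MOVMI
7: · ADDGE

VAL = 0xa4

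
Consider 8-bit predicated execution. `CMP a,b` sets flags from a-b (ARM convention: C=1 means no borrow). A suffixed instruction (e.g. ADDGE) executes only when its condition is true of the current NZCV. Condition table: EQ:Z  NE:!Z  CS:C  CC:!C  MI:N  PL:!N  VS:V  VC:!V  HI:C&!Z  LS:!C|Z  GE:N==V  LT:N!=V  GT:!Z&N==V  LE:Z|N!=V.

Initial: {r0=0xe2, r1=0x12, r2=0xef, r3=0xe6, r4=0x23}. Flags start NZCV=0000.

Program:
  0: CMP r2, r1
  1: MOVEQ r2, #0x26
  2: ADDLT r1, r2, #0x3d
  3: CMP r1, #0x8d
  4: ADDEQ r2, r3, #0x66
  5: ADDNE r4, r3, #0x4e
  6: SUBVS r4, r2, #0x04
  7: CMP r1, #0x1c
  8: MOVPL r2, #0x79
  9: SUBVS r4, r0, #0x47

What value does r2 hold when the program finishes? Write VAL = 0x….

[0] flags=1010 → (cmp)
[1] flags=1010 EQ?F → skip
[2] flags=1010 LT?T → r1=0x2c
[3] flags=1001 → (cmp)
[4] flags=1001 EQ?F → skip
[5] flags=1001 NE?T → r4=0x34
[6] flags=1001 VS?T → r4=0xeb
[7] flags=0010 → (cmp)
[8] flags=0010 PL?T → r2=0x79
[9] flags=0010 VS?F → skip

VAL = 0x79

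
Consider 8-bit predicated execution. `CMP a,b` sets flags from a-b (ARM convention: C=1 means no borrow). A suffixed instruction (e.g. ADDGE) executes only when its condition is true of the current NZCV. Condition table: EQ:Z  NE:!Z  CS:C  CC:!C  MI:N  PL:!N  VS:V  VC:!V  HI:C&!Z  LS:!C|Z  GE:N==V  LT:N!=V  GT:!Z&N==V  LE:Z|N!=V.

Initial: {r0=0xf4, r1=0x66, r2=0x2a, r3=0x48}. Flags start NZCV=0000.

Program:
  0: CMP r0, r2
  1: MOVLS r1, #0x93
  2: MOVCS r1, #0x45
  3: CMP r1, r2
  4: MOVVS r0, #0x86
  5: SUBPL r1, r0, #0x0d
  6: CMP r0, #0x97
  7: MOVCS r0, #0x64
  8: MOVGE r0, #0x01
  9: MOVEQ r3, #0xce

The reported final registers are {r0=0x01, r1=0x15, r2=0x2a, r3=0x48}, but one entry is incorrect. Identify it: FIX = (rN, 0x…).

FIX = (r1, 0xe7)

0: ✓ CMP  NZCV=1010
1: · MOVLS
2: ✓ MOVCS  r1←0x45
3: ✓ CMP  NZCV=0010
4: · MOVVS
5: ✓ SUBPL  r1←0xe7
6: ✓ CMP  NZCV=0010
7: ✓ MOVCS  r0←0x64
8: ✓ MOVGE  r0←0x01
9: · MOVEQ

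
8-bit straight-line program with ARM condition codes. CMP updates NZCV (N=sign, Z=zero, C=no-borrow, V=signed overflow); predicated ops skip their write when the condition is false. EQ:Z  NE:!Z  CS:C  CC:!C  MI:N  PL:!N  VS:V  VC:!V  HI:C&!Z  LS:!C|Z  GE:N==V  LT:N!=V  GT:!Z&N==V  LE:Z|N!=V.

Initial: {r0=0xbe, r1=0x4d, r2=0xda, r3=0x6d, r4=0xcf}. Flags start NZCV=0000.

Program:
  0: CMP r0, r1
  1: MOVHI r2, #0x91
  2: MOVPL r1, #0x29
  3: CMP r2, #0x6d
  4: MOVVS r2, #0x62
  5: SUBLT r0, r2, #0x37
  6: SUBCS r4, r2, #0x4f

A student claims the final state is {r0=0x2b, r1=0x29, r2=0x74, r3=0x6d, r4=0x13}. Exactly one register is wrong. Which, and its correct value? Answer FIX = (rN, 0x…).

0: ✓ CMP  NZCV=0011
1: ✓ MOVHI  r2←0x91
2: ✓ MOVPL  r1←0x29
3: ✓ CMP  NZCV=0011
4: ✓ MOVVS  r2←0x62
5: ✓ SUBLT  r0←0x2b
6: ✓ SUBCS  r4←0x13

FIX = (r2, 0x62)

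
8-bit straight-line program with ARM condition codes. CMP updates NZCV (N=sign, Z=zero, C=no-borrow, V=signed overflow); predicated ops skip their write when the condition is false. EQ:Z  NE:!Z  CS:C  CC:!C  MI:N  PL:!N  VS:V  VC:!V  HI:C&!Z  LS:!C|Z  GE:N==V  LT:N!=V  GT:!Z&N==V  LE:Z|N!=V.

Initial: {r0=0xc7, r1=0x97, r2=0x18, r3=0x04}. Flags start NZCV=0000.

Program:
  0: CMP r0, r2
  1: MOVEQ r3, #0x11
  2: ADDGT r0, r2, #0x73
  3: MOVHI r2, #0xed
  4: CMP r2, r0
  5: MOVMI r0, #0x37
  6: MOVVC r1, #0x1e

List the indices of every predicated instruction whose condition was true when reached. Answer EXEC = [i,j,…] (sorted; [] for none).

0: ✓ CMP  NZCV=1010
1: · MOVEQ
2: · ADDGT
3: ✓ MOVHI  r2←0xed
4: ✓ CMP  NZCV=0010
5: · MOVMI
6: ✓ MOVVC  r1←0x1e

EXEC = [3,6]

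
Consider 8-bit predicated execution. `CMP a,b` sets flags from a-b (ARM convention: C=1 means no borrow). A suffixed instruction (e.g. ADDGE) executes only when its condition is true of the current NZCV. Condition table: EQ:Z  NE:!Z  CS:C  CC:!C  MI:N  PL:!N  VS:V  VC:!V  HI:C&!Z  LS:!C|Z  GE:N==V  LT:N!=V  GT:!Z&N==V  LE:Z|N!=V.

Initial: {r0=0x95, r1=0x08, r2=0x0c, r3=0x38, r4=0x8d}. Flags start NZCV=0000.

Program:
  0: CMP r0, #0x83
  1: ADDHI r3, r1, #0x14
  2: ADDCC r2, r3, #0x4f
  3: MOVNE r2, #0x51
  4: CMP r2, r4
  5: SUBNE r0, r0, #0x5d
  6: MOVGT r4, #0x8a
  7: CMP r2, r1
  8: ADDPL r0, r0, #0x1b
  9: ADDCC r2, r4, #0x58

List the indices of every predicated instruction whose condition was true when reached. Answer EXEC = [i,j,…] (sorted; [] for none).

EXEC = [1,3,5,6,8]

0: ✓ CMP  NZCV=0010
1: ✓ ADDHI  r3←0x1c
2: · ADDCC
3: ✓ MOVNE  r2←0x51
4: ✓ CMP  NZCV=1001
5: ✓ SUBNE  r0←0x38
6: ✓ MOVGT  r4←0x8a
7: ✓ CMP  NZCV=0010
8: ✓ ADDPL  r0←0x53
9: · ADDCC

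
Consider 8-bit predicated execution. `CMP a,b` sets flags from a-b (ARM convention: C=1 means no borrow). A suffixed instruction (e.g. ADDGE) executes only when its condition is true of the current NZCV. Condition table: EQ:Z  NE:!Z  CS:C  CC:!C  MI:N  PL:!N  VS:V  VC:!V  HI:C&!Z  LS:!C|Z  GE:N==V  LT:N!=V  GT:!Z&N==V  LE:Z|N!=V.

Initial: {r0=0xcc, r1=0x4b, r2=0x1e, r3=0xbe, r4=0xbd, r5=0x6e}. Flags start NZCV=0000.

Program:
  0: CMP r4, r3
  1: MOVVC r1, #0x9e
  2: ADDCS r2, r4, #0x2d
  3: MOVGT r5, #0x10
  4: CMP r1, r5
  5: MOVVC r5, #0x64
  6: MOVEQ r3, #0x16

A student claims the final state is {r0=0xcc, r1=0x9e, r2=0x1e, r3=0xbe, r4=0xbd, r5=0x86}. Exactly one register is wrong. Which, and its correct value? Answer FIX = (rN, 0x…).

0: ✓ CMP  NZCV=1000
1: ✓ MOVVC  r1←0x9e
2: · ADDCS
3: · MOVGT
4: ✓ CMP  NZCV=0011
5: · MOVVC
6: · MOVEQ

FIX = (r5, 0x6e)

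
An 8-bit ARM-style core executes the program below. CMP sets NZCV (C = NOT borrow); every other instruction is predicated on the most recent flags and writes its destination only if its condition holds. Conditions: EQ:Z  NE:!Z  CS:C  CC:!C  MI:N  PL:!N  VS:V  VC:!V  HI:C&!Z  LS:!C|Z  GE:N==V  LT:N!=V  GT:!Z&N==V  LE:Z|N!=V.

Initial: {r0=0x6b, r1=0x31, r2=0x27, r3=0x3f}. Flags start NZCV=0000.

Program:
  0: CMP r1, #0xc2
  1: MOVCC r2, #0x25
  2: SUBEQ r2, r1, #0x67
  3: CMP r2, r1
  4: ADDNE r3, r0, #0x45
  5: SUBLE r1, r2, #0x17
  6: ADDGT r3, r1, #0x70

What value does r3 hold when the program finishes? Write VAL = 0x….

0: ✓ CMP  NZCV=0000
1: ✓ MOVCC  r2←0x25
2: · SUBEQ
3: ✓ CMP  NZCV=1000
4: ✓ ADDNE  r3←0xb0
5: ✓ SUBLE  r1←0x0e
6: · ADDGT

VAL = 0xb0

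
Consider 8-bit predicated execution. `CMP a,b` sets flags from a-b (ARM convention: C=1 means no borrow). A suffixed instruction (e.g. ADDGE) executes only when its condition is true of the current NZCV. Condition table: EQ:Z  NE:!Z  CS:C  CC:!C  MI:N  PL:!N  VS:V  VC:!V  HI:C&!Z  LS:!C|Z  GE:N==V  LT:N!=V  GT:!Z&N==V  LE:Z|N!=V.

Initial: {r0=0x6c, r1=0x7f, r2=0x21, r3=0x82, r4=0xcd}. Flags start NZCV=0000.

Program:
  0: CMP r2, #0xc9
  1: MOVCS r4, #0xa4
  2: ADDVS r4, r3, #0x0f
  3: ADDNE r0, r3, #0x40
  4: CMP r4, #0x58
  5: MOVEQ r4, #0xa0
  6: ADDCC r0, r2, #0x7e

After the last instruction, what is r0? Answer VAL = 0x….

0: ✓ CMP  NZCV=0000
1: · MOVCS
2: · ADDVS
3: ✓ ADDNE  r0←0xc2
4: ✓ CMP  NZCV=0011
5: · MOVEQ
6: · ADDCC

VAL = 0xc2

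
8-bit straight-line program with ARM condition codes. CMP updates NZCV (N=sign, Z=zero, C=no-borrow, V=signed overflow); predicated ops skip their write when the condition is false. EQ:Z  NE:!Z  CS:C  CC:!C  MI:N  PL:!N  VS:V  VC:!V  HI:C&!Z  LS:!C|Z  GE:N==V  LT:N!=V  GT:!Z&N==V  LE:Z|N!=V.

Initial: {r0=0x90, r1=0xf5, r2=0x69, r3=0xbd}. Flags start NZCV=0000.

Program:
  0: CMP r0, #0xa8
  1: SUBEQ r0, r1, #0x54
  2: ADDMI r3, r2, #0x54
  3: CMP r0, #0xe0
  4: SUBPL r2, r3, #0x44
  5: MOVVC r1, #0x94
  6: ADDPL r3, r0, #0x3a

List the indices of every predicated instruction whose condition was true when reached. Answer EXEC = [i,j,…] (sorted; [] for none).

0: ✓ CMP  NZCV=1000
1: · SUBEQ
2: ✓ ADDMI  r3←0xbd
3: ✓ CMP  NZCV=1000
4: · SUBPL
5: ✓ MOVVC  r1←0x94
6: · ADDPL

EXEC = [2,5]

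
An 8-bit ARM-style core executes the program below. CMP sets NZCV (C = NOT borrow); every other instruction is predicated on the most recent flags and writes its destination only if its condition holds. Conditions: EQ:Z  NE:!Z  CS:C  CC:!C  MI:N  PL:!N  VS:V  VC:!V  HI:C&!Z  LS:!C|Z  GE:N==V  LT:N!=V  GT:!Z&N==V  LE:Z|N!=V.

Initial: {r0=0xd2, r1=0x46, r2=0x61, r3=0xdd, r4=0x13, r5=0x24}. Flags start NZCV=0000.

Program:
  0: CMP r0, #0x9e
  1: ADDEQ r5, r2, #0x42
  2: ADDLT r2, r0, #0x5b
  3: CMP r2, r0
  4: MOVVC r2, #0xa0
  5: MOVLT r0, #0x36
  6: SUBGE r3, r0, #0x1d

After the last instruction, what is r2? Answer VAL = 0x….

VAL = 0x61

0: ✓ CMP  NZCV=0010
1: · ADDEQ
2: · ADDLT
3: ✓ CMP  NZCV=1001
4: · MOVVC
5: · MOVLT
6: ✓ SUBGE  r3←0xb5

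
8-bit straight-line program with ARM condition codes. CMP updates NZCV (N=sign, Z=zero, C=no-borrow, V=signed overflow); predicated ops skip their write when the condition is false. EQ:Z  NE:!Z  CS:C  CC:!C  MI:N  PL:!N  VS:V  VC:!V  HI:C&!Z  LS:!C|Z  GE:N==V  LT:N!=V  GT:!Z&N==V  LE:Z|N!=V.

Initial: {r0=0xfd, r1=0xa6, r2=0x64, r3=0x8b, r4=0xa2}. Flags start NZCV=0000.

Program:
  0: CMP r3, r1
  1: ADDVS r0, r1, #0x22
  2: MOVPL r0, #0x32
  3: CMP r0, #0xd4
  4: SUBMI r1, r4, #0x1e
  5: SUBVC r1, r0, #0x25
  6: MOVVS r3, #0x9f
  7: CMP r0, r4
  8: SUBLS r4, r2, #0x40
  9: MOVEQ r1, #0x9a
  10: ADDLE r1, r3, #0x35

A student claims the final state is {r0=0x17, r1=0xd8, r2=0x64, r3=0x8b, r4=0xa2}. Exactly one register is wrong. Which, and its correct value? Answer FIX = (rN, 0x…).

[0] flags=1000 → (cmp)
[1] flags=1000 VS?F → skip
[2] flags=1000 PL?F → skip
[3] flags=0010 → (cmp)
[4] flags=0010 MI?F → skip
[5] flags=0010 VC?T → r1=0xd8
[6] flags=0010 VS?F → skip
[7] flags=0010 → (cmp)
[8] flags=0010 LS?F → skip
[9] flags=0010 EQ?F → skip
[10] flags=0010 LE?F → skip

FIX = (r0, 0xfd)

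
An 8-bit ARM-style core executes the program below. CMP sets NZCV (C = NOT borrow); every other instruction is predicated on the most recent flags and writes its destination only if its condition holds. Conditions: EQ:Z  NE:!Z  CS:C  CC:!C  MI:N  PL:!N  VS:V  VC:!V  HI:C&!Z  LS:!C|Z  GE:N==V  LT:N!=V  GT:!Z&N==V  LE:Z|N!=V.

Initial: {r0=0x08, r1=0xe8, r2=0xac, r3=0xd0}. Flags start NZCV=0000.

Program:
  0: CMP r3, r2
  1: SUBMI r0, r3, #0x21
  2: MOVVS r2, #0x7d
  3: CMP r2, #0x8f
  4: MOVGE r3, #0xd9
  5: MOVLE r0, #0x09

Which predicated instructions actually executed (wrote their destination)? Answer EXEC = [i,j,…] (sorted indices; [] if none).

EXEC = [4]

0: ✓ CMP  NZCV=0010
1: · SUBMI
2: · MOVVS
3: ✓ CMP  NZCV=0010
4: ✓ MOVGE  r3←0xd9
5: · MOVLE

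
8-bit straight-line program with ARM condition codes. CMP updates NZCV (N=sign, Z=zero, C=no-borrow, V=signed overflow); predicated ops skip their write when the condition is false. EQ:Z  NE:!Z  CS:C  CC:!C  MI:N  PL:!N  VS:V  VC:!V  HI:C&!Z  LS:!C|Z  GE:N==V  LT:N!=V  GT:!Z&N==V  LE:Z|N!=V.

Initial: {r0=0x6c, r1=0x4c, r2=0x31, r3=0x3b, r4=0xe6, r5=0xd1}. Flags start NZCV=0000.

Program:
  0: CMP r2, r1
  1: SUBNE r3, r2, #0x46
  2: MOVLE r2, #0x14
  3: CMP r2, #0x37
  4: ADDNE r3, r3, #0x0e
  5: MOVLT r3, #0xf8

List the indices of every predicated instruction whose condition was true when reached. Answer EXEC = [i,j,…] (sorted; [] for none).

EXEC = [1,2,4,5]

[0] flags=1000 → (cmp)
[1] flags=1000 NE?T → r3=0xeb
[2] flags=1000 LE?T → r2=0x14
[3] flags=1000 → (cmp)
[4] flags=1000 NE?T → r3=0xf9
[5] flags=1000 LT?T → r3=0xf8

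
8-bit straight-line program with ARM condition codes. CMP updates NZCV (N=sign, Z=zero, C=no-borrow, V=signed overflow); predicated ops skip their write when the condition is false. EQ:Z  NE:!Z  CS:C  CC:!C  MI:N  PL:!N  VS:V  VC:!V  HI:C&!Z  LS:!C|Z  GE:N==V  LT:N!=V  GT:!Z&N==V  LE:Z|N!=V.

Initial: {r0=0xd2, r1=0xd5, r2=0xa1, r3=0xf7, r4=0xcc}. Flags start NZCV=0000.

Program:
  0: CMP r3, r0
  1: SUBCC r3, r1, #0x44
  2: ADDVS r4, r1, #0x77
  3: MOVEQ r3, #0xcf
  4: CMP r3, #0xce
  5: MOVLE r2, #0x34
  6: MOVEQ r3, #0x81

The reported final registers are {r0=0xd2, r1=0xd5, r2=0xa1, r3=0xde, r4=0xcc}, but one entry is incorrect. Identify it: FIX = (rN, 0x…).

FIX = (r3, 0xf7)

[0] flags=0010 → (cmp)
[1] flags=0010 CC?F → skip
[2] flags=0010 VS?F → skip
[3] flags=0010 EQ?F → skip
[4] flags=0010 → (cmp)
[5] flags=0010 LE?F → skip
[6] flags=0010 EQ?F → skip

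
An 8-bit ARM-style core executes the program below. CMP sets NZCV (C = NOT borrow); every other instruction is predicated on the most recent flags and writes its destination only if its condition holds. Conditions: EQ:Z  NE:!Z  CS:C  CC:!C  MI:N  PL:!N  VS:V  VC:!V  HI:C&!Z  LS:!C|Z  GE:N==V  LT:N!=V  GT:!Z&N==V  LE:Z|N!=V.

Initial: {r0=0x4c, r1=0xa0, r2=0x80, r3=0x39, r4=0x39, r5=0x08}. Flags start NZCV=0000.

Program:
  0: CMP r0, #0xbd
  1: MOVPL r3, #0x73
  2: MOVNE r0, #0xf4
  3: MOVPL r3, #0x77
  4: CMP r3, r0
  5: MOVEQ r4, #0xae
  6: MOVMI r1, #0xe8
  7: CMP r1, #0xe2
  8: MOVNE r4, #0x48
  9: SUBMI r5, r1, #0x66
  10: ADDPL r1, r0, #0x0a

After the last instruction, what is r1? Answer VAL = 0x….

VAL = 0xa0

[0] flags=1001 → (cmp)
[1] flags=1001 PL?F → skip
[2] flags=1001 NE?T → r0=0xf4
[3] flags=1001 PL?F → skip
[4] flags=0000 → (cmp)
[5] flags=0000 EQ?F → skip
[6] flags=0000 MI?F → skip
[7] flags=1000 → (cmp)
[8] flags=1000 NE?T → r4=0x48
[9] flags=1000 MI?T → r5=0x3a
[10] flags=1000 PL?F → skip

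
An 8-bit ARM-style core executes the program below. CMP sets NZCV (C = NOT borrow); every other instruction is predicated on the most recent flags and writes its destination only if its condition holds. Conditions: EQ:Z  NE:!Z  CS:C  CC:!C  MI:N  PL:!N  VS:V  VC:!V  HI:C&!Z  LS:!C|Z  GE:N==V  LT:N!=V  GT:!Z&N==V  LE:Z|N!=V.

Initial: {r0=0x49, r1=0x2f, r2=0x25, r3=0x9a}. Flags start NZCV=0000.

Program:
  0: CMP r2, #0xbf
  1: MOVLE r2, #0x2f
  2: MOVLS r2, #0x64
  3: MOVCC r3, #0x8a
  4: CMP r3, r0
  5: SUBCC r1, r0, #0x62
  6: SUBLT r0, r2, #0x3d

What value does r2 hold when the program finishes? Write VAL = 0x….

VAL = 0x64

0: ✓ CMP  NZCV=0000
1: · MOVLE
2: ✓ MOVLS  r2←0x64
3: ✓ MOVCC  r3←0x8a
4: ✓ CMP  NZCV=0011
5: · SUBCC
6: ✓ SUBLT  r0←0x27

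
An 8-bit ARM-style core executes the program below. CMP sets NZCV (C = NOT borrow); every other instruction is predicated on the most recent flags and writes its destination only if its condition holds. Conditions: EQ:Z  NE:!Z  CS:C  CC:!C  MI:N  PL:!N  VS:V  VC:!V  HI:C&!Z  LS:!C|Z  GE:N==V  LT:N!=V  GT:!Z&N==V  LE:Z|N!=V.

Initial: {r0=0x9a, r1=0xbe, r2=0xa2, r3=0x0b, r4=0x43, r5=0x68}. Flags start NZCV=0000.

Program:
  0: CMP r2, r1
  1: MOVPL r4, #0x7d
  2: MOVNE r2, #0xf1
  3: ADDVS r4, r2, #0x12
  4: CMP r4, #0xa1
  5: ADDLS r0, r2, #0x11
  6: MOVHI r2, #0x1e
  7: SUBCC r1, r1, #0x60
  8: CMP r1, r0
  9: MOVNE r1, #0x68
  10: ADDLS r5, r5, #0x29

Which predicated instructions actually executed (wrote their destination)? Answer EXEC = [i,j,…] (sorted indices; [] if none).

[0] flags=1000 → (cmp)
[1] flags=1000 PL?F → skip
[2] flags=1000 NE?T → r2=0xf1
[3] flags=1000 VS?F → skip
[4] flags=1001 → (cmp)
[5] flags=1001 LS?T → r0=0x02
[6] flags=1001 HI?F → skip
[7] flags=1001 CC?T → r1=0x5e
[8] flags=0010 → (cmp)
[9] flags=0010 NE?T → r1=0x68
[10] flags=0010 LS?F → skip

EXEC = [2,5,7,9]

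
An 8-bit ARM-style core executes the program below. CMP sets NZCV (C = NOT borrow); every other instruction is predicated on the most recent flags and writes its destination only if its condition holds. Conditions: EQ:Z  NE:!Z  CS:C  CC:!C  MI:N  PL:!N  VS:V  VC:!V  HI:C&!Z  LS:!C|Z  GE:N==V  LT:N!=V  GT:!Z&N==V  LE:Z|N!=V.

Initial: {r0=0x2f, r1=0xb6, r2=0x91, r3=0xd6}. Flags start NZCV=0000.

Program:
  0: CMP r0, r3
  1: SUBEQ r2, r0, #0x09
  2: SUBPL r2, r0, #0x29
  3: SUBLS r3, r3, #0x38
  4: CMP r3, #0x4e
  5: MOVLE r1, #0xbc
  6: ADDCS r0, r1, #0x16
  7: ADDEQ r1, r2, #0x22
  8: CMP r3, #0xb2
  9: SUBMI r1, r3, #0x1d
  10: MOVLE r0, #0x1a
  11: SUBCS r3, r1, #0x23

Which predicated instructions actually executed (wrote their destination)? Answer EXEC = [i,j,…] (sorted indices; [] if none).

0: ✓ CMP  NZCV=0000
1: · SUBEQ
2: ✓ SUBPL  r2←0x06
3: ✓ SUBLS  r3←0x9e
4: ✓ CMP  NZCV=0011
5: ✓ MOVLE  r1←0xbc
6: ✓ ADDCS  r0←0xd2
7: · ADDEQ
8: ✓ CMP  NZCV=1000
9: ✓ SUBMI  r1←0x81
10: ✓ MOVLE  r0←0x1a
11: · SUBCS

EXEC = [2,3,5,6,9,10]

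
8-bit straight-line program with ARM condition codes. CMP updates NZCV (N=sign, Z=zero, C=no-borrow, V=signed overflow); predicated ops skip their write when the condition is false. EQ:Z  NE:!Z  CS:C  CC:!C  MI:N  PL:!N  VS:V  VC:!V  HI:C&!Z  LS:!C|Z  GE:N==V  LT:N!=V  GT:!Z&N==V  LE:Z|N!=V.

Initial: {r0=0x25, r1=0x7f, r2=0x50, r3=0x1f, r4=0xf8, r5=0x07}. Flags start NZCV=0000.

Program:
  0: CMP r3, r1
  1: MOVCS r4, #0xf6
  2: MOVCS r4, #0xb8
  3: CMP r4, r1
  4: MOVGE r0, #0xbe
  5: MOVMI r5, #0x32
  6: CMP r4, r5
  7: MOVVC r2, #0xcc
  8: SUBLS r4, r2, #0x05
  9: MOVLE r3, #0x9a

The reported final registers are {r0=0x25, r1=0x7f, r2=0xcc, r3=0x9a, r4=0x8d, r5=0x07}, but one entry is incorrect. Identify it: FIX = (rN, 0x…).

FIX = (r4, 0xf8)

0: ✓ CMP  NZCV=1000
1: · MOVCS
2: · MOVCS
3: ✓ CMP  NZCV=0011
4: · MOVGE
5: · MOVMI
6: ✓ CMP  NZCV=1010
7: ✓ MOVVC  r2←0xcc
8: · SUBLS
9: ✓ MOVLE  r3←0x9a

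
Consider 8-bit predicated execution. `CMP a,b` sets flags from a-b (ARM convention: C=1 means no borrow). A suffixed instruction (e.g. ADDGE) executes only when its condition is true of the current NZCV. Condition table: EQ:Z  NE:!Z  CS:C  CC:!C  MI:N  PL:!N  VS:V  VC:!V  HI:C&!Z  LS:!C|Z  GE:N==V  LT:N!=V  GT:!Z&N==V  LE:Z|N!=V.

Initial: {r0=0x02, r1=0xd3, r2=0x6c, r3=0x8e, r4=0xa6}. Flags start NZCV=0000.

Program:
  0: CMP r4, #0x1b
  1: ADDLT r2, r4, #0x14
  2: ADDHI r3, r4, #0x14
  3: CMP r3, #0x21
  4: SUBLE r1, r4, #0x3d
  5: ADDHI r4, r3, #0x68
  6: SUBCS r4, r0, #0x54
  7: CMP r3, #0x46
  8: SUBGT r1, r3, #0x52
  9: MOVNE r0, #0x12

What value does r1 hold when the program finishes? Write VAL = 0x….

0: ✓ CMP  NZCV=1010
1: ✓ ADDLT  r2←0xba
2: ✓ ADDHI  r3←0xba
3: ✓ CMP  NZCV=1010
4: ✓ SUBLE  r1←0x69
5: ✓ ADDHI  r4←0x22
6: ✓ SUBCS  r4←0xae
7: ✓ CMP  NZCV=0011
8: · SUBGT
9: ✓ MOVNE  r0←0x12

VAL = 0x69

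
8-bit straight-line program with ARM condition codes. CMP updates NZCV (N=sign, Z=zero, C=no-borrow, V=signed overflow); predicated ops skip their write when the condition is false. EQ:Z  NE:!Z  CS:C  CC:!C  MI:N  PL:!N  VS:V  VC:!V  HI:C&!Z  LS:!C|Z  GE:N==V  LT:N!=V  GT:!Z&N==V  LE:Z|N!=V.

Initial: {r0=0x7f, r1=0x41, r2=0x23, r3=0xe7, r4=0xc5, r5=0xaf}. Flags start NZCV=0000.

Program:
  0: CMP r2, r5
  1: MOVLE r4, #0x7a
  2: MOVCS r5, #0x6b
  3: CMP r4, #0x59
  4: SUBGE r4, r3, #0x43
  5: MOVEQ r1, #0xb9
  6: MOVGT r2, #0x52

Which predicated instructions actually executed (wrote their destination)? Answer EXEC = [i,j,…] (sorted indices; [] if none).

0: ✓ CMP  NZCV=0000
1: · MOVLE
2: · MOVCS
3: ✓ CMP  NZCV=0011
4: · SUBGE
5: · MOVEQ
6: · MOVGT

EXEC = []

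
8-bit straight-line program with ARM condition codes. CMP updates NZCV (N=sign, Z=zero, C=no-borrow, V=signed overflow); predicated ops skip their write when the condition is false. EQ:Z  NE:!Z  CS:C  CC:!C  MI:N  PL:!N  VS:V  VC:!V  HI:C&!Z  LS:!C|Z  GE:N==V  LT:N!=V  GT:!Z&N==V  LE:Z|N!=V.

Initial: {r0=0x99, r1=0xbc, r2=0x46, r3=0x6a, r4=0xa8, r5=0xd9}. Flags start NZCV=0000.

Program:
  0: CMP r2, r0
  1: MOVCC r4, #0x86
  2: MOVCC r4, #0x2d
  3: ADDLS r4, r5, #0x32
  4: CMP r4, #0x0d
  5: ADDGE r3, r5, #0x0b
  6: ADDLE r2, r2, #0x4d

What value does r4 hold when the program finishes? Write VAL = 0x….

VAL = 0x0b

0: ✓ CMP  NZCV=1001
1: ✓ MOVCC  r4←0x86
2: ✓ MOVCC  r4←0x2d
3: ✓ ADDLS  r4←0x0b
4: ✓ CMP  NZCV=1000
5: · ADDGE
6: ✓ ADDLE  r2←0x93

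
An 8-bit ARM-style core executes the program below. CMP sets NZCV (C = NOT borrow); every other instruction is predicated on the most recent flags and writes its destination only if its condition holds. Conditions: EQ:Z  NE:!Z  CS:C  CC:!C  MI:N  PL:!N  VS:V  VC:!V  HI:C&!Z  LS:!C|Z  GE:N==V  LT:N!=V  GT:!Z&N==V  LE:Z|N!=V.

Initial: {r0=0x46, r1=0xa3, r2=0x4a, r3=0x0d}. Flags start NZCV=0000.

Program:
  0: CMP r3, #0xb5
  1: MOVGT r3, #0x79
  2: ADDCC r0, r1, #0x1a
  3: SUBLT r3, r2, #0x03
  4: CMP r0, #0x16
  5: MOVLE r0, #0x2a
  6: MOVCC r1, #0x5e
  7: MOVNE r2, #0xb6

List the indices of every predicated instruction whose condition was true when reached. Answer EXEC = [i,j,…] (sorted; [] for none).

[0] flags=0000 → (cmp)
[1] flags=0000 GT?T → r3=0x79
[2] flags=0000 CC?T → r0=0xbd
[3] flags=0000 LT?F → skip
[4] flags=1010 → (cmp)
[5] flags=1010 LE?T → r0=0x2a
[6] flags=1010 CC?F → skip
[7] flags=1010 NE?T → r2=0xb6

EXEC = [1,2,5,7]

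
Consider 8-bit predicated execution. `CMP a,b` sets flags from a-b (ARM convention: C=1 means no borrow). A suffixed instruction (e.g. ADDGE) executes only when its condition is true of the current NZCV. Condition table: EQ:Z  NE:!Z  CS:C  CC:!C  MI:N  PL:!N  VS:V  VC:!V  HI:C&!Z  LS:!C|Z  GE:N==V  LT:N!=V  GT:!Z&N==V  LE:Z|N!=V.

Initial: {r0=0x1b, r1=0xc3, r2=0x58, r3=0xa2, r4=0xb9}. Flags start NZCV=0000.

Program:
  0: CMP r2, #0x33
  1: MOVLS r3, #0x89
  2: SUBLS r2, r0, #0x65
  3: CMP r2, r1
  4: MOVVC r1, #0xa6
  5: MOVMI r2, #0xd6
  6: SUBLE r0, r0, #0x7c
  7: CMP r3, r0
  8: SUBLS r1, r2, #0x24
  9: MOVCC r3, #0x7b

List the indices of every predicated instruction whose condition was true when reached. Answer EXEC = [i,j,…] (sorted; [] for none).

[0] flags=0010 → (cmp)
[1] flags=0010 LS?F → skip
[2] flags=0010 LS?F → skip
[3] flags=1001 → (cmp)
[4] flags=1001 VC?F → skip
[5] flags=1001 MI?T → r2=0xd6
[6] flags=1001 LE?F → skip
[7] flags=1010 → (cmp)
[8] flags=1010 LS?F → skip
[9] flags=1010 CC?F → skip

EXEC = [5]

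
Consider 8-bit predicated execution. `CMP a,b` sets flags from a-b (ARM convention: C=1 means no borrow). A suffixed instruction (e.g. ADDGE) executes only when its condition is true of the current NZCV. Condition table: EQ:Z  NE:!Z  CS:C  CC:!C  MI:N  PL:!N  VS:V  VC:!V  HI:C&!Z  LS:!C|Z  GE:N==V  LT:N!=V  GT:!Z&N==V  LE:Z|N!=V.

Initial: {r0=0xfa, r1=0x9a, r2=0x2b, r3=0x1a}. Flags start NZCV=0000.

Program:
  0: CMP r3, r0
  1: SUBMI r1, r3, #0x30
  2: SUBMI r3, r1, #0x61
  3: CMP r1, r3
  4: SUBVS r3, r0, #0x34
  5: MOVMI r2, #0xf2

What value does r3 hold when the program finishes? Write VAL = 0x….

0: ✓ CMP  NZCV=0000
1: · SUBMI
2: · SUBMI
3: ✓ CMP  NZCV=1010
4: · SUBVS
5: ✓ MOVMI  r2←0xf2

VAL = 0x1a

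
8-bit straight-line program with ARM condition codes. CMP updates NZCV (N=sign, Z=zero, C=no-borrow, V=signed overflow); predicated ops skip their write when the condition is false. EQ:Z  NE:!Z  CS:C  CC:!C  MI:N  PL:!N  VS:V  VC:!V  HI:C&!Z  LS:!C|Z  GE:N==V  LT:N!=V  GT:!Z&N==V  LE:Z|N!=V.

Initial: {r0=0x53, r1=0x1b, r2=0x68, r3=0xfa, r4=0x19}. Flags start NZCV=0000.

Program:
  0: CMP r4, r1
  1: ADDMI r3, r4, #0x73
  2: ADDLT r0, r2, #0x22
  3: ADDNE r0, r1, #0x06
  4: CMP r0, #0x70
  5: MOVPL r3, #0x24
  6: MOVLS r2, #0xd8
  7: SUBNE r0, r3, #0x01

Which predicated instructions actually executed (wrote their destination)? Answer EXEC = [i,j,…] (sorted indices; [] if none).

EXEC = [1,2,3,6,7]

[0] flags=1000 → (cmp)
[1] flags=1000 MI?T → r3=0x8c
[2] flags=1000 LT?T → r0=0x8a
[3] flags=1000 NE?T → r0=0x21
[4] flags=1000 → (cmp)
[5] flags=1000 PL?F → skip
[6] flags=1000 LS?T → r2=0xd8
[7] flags=1000 NE?T → r0=0x8b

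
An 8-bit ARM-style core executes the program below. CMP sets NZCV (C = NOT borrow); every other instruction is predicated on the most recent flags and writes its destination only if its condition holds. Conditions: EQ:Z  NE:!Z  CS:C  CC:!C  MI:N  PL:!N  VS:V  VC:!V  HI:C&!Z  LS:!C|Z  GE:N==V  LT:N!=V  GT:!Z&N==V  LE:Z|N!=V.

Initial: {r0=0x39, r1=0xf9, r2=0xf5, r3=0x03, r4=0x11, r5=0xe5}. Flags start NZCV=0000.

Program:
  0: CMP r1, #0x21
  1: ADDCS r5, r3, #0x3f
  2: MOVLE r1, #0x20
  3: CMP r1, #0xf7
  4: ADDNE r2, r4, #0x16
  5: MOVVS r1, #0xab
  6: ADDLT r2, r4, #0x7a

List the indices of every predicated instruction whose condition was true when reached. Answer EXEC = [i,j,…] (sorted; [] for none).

EXEC = [1,2,4]

[0] flags=1010 → (cmp)
[1] flags=1010 CS?T → r5=0x42
[2] flags=1010 LE?T → r1=0x20
[3] flags=0000 → (cmp)
[4] flags=0000 NE?T → r2=0x27
[5] flags=0000 VS?F → skip
[6] flags=0000 LT?F → skip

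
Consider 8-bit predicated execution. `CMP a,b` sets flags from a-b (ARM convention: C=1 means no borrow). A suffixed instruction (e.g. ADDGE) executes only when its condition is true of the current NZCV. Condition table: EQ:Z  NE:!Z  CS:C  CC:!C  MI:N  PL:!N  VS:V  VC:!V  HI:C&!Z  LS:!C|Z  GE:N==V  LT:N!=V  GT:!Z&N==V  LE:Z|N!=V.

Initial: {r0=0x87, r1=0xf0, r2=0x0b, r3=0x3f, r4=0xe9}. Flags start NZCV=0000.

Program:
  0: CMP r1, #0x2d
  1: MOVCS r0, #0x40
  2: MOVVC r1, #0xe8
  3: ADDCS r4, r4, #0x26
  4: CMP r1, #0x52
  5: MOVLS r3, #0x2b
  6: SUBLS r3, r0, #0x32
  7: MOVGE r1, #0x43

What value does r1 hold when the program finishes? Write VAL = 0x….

[0] flags=1010 → (cmp)
[1] flags=1010 CS?T → r0=0x40
[2] flags=1010 VC?T → r1=0xe8
[3] flags=1010 CS?T → r4=0x0f
[4] flags=1010 → (cmp)
[5] flags=1010 LS?F → skip
[6] flags=1010 LS?F → skip
[7] flags=1010 GE?F → skip

VAL = 0xe8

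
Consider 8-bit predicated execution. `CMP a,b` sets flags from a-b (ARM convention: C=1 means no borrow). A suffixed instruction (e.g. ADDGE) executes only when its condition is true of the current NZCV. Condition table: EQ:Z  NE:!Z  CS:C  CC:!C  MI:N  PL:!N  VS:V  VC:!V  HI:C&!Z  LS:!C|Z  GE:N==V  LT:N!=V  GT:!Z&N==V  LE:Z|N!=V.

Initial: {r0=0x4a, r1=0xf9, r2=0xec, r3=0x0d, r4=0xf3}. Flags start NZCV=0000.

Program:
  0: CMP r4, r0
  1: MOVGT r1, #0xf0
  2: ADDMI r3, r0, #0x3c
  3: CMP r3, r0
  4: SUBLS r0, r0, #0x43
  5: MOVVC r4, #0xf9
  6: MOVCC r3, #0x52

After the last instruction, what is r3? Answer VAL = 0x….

[0] flags=1010 → (cmp)
[1] flags=1010 GT?F → skip
[2] flags=1010 MI?T → r3=0x86
[3] flags=0011 → (cmp)
[4] flags=0011 LS?F → skip
[5] flags=0011 VC?F → skip
[6] flags=0011 CC?F → skip

VAL = 0x86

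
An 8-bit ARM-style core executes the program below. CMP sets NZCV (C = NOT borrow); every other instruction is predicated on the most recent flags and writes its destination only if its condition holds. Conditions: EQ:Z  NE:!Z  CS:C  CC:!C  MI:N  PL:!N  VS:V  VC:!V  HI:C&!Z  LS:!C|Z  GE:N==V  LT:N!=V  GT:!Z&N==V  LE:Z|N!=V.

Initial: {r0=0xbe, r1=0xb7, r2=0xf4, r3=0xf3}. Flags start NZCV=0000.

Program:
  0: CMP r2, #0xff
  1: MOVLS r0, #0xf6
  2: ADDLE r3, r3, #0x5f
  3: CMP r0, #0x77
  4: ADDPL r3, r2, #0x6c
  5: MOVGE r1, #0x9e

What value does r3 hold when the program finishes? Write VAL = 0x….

VAL = 0x60

[0] flags=1000 → (cmp)
[1] flags=1000 LS?T → r0=0xf6
[2] flags=1000 LE?T → r3=0x52
[3] flags=0011 → (cmp)
[4] flags=0011 PL?T → r3=0x60
[5] flags=0011 GE?F → skip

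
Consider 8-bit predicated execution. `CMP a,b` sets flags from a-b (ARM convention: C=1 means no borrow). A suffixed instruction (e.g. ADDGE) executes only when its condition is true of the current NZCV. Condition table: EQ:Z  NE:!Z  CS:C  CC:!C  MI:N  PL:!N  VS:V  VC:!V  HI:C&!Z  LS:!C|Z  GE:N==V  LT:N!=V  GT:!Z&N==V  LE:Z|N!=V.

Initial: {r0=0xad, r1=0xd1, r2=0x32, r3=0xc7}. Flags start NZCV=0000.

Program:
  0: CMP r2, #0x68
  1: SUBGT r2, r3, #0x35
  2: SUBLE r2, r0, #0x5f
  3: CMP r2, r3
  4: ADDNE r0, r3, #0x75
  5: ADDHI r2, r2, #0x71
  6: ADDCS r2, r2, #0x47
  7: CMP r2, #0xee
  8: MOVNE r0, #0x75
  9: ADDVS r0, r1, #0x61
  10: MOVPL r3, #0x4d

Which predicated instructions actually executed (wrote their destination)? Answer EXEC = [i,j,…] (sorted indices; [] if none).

[0] flags=1000 → (cmp)
[1] flags=1000 GT?F → skip
[2] flags=1000 LE?T → r2=0x4e
[3] flags=1001 → (cmp)
[4] flags=1001 NE?T → r0=0x3c
[5] flags=1001 HI?F → skip
[6] flags=1001 CS?F → skip
[7] flags=0000 → (cmp)
[8] flags=0000 NE?T → r0=0x75
[9] flags=0000 VS?F → skip
[10] flags=0000 PL?T → r3=0x4d

EXEC = [2,4,8,10]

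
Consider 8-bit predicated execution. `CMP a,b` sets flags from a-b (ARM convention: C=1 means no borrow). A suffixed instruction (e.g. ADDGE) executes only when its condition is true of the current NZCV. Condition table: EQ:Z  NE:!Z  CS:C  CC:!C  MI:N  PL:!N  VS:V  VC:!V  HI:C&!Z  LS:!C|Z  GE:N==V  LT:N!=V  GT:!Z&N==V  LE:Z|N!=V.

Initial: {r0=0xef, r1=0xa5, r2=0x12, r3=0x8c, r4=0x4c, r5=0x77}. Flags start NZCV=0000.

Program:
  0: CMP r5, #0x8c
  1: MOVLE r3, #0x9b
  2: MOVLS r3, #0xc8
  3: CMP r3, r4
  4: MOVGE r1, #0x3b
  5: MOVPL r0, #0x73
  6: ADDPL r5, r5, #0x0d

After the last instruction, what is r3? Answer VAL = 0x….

VAL = 0xc8

0: ✓ CMP  NZCV=1001
1: · MOVLE
2: ✓ MOVLS  r3←0xc8
3: ✓ CMP  NZCV=0011
4: · MOVGE
5: ✓ MOVPL  r0←0x73
6: ✓ ADDPL  r5←0x84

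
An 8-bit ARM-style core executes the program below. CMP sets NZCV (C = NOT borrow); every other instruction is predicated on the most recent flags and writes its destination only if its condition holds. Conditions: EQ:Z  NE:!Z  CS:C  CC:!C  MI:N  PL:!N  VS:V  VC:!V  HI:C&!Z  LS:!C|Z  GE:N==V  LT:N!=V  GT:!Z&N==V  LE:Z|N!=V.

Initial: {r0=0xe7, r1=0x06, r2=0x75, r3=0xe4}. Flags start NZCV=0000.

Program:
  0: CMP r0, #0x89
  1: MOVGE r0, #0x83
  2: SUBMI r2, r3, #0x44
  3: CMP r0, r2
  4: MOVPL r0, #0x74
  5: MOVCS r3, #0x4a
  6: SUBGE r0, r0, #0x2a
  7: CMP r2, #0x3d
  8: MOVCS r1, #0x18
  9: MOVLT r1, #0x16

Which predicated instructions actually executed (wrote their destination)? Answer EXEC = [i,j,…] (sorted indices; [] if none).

EXEC = [1,4,5,8]

0: ✓ CMP  NZCV=0010
1: ✓ MOVGE  r0←0x83
2: · SUBMI
3: ✓ CMP  NZCV=0011
4: ✓ MOVPL  r0←0x74
5: ✓ MOVCS  r3←0x4a
6: · SUBGE
7: ✓ CMP  NZCV=0010
8: ✓ MOVCS  r1←0x18
9: · MOVLT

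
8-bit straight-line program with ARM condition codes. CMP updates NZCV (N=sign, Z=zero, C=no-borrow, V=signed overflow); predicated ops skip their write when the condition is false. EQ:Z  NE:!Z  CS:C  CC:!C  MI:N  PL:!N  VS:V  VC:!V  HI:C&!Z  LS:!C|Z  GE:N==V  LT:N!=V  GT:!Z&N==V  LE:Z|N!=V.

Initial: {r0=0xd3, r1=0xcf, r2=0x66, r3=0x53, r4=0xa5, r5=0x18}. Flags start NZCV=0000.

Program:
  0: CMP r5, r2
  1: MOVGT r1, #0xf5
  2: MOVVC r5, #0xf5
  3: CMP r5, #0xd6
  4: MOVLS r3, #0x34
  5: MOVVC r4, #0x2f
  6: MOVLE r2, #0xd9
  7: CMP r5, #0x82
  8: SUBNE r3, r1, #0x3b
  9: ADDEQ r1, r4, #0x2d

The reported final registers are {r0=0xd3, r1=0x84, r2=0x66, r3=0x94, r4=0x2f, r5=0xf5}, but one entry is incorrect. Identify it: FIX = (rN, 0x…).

0: ✓ CMP  NZCV=1000
1: · MOVGT
2: ✓ MOVVC  r5←0xf5
3: ✓ CMP  NZCV=0010
4: · MOVLS
5: ✓ MOVVC  r4←0x2f
6: · MOVLE
7: ✓ CMP  NZCV=0010
8: ✓ SUBNE  r3←0x94
9: · ADDEQ

FIX = (r1, 0xcf)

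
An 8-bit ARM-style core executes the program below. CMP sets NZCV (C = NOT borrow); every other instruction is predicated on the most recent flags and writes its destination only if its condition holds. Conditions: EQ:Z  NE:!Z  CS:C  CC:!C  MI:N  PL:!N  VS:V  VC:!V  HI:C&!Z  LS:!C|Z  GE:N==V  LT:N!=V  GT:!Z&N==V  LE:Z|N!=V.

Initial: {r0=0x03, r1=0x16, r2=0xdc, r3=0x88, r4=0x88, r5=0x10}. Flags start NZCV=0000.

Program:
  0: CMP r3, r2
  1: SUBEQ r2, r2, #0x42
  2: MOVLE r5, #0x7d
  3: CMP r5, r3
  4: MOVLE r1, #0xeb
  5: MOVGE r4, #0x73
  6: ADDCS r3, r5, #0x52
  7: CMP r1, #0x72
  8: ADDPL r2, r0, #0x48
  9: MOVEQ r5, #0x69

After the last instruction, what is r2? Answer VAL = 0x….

VAL = 0xdc

0: ✓ CMP  NZCV=1000
1: · SUBEQ
2: ✓ MOVLE  r5←0x7d
3: ✓ CMP  NZCV=1001
4: · MOVLE
5: ✓ MOVGE  r4←0x73
6: · ADDCS
7: ✓ CMP  NZCV=1000
8: · ADDPL
9: · MOVEQ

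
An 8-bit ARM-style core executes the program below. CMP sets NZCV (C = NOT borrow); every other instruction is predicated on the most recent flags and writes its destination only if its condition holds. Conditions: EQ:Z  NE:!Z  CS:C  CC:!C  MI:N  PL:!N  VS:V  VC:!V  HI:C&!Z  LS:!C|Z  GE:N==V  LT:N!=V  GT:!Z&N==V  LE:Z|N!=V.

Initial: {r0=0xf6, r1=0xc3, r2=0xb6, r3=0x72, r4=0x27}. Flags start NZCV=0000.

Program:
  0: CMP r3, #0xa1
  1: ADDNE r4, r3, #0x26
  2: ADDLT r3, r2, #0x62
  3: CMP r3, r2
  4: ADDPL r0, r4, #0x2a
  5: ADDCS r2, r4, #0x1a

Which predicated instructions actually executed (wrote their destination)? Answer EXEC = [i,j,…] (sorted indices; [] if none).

EXEC = [1]

0: ✓ CMP  NZCV=1001
1: ✓ ADDNE  r4←0x98
2: · ADDLT
3: ✓ CMP  NZCV=1001
4: · ADDPL
5: · ADDCS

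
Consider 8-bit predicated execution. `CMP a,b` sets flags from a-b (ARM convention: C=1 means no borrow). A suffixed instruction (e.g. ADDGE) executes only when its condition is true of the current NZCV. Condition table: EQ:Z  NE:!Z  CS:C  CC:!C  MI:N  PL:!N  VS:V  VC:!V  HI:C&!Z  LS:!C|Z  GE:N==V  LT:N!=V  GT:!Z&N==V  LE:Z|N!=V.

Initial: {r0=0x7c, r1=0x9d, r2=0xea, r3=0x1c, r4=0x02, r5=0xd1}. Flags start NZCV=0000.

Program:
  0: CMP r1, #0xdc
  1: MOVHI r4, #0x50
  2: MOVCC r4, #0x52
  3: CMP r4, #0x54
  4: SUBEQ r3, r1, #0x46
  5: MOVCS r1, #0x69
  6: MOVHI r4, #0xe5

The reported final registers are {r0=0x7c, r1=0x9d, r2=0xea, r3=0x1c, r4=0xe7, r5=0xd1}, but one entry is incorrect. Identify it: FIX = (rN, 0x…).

[0] flags=1000 → (cmp)
[1] flags=1000 HI?F → skip
[2] flags=1000 CC?T → r4=0x52
[3] flags=1000 → (cmp)
[4] flags=1000 EQ?F → skip
[5] flags=1000 CS?F → skip
[6] flags=1000 HI?F → skip

FIX = (r4, 0x52)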